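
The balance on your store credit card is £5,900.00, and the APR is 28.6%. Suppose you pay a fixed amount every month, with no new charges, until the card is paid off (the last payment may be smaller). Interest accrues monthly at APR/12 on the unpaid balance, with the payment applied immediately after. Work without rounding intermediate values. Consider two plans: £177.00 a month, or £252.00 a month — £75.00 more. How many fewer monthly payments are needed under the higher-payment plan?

Monthly rate r = 28.6%/12 = 2.38333% = 0.0238333.
At £177.00/mo: n = ⌈−ln(1 − rB₀/P)/ln(1+r)⌉ = 68 payments (last £29.88); total interest = total paid − £5,900.00 = £5,988.88.
At £252.00/mo: 35 payments (last £167.82); total interest £2,835.82.
Payments saved = 68 − 35 = 33.

33 fewer payments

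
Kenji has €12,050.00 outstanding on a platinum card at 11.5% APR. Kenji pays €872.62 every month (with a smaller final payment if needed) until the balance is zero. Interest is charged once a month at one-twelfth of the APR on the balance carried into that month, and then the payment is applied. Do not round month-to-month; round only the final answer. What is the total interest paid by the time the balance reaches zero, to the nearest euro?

€938

Monthly rate r = 11.5%/12 = 0.958333% = 0.00958333.
Payoff takes n = ⌈−ln(1 − rB₀/P)/ln(1+r)⌉ = ⌈14.883⌉ = 15 payments; the last is €771.07.
Total paid = 14·€872.62 + €771.07 = €12,987.75.
Total interest = total paid − principal = €12,987.75 − €12,050.00 = €937.75.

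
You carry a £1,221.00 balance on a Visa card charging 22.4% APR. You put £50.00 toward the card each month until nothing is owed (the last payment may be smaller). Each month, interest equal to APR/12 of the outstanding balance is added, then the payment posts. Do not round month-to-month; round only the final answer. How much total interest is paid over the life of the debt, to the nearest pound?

£424

Monthly rate r = 22.4%/12 = 1.86667% = 0.0186667.
Payoff takes n = ⌈−ln(1 − rB₀/P)/ln(1+r)⌉ = ⌈32.902⌉ = 33 payments; the last is £45.15.
Total paid = 32·£50.00 + £45.15 = £1,645.15.
Total interest = total paid − principal = £1,645.15 − £1,221.00 = £424.15.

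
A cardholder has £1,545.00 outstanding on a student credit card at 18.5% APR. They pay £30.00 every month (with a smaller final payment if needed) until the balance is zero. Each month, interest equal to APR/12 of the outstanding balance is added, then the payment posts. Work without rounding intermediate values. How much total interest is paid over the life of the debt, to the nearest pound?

£1,553

Monthly rate r = 18.5%/12 = 1.54167% = 0.0154167.
Payoff takes n = ⌈−ln(1 − rB₀/P)/ln(1+r)⌉ = ⌈103.253⌉ = 104 payments; the last is £7.64.
Total paid = 103·£30.00 + £7.64 = £3,097.64.
Total interest = total paid − principal = £3,097.64 − £1,545.00 = £1,552.64.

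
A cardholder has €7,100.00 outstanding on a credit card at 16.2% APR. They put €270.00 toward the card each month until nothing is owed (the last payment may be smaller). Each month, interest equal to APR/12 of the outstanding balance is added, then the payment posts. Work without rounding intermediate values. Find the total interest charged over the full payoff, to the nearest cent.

Monthly rate r = 16.2%/12 = 1.35% = 0.0135.
Payoff takes n = ⌈−ln(1 − rB₀/P)/ln(1+r)⌉ = ⌈32.701⌉ = 33 payments; the last is €189.54.
Total paid = 32·€270.00 + €189.54 = €8,829.54.
Total interest = total paid − principal = €8,829.54 − €7,100.00 = €1,729.54.

€1,729.54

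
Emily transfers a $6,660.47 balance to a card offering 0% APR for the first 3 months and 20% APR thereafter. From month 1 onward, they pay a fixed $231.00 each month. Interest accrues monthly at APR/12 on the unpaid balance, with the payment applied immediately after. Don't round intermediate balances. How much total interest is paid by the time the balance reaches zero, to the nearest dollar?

$1,902

Promo months 1–3 at r₀ = 0%/12 = 0; months 4+ at r₁ = 20%/12 = 0.0166667.
After month 3 (no interest yet): B = $6,660.47 − 3·$231.00 = $5,967.47.
Then at r₁ with $231.00/mo: n₂ = −ln(1 − r₁·B/P)/ln(1+r₁) ≈ 34.07 → 35 more payments.
Total paid = 37·$231.00 + $15.41 = $8,562.41; interest = $8,562.41 − $6,660.47 = $1,901.94.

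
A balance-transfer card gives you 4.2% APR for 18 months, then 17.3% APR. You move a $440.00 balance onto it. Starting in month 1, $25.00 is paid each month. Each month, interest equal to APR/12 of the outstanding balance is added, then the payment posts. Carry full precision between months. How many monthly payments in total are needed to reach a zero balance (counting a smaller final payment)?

19 months

Promo months 1–18 at r₀ = 4.2%/12 = 0.0035; months 19+ at r₁ = 17.3%/12 = 0.0144167.
After month 18: iterate B ← B·(1+r₀) − $25.00 for 18 months → $4.92.
Then at r₁ with $25.00/mo: n₂ = −ln(1 − r₁·B/P)/ln(1+r₁) ≈ 0.20 → 1 more payments.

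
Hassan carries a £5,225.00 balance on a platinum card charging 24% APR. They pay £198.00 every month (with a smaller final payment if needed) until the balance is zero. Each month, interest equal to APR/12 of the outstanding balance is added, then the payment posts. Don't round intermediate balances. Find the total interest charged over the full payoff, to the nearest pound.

Monthly rate r = 24%/12 = 2% = 0.02.
Payoff takes n = ⌈−ln(1 − rB₀/P)/ln(1+r)⌉ = ⌈37.889⌉ = 38 payments; the last is £176.25.
Total paid = 37·£198.00 + £176.25 = £7,502.25.
Total interest = total paid − principal = £7,502.25 − £5,225.00 = £2,277.25.

£2,277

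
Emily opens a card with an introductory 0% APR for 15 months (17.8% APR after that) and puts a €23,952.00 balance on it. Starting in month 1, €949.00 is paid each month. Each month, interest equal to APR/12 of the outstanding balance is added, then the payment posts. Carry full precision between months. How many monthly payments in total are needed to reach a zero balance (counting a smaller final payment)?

Promo months 1–15 at r₀ = 0%/12 = 0; months 16+ at r₁ = 17.8%/12 = 0.0148333.
After month 15 (no interest yet): B = €23,952.00 − 15·€949.00 = €9,717.00.
Then at r₁ with €949.00/mo: n₂ = −ln(1 − r₁·B/P)/ln(1+r₁) ≈ 11.19 → 12 more payments.

27 payments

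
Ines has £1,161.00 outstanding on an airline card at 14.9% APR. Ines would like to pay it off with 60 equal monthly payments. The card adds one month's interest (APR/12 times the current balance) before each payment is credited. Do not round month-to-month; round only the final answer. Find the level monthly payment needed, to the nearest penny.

£27.56

Monthly rate r = 14.9%/12 = 1.24167% = 0.0124167.
Level-payment amortization: P = B₀·r / (1 − (1+r)^(−n)) = 1161.00·0.0124167 / (1 − 1.01242^(−60)).
Denominator 1 − (1+r)^(−60) = 0.523082961.
P = 14.4157 / 0.523082961 ≈ 27.56.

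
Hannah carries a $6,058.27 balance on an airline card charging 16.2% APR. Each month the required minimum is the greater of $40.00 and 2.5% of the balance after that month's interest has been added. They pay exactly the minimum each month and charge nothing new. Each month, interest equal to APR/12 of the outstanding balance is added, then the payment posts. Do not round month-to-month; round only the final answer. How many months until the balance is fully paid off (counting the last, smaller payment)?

Monthly rate r = 16.2%/12 = 1.35% = 0.0135.
While 2.5% of the post-interest balance exceeds $40.00, each month B ← (B·(1+r))·(1 − 0.025), i.e. B shrinks by the factor (1+r)·0.975 = 0.98816.
This holds for months 1–113. Entering month 114 the balance is $1,577.45; 2.5% of the post-interest balance is now below $40.00, so the flat $40.00 minimum applies from here.
From month 114 a fixed $40.00 at rate r clears $1,577.45 in 57 more payments. Total: 113 + 57 = 170 months.

170 months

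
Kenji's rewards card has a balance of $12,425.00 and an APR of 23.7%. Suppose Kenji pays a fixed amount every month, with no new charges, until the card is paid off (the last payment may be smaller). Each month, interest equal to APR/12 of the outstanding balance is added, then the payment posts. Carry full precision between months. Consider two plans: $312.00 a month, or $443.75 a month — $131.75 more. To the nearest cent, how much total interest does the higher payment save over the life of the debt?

Monthly rate r = 23.7%/12 = 1.975% = 0.01975.
At $312.00/mo: n = ⌈−ln(1 − rB₀/P)/ln(1+r)⌉ = 79 payments (last $298.76); total interest = total paid − $12,425.00 = $12,209.76.
At $443.75/mo: 42 payments (last $76.38); total interest $5,845.13.
Interest saved = $12,209.76 − $5,845.13 = $6,364.63.

$6,364.63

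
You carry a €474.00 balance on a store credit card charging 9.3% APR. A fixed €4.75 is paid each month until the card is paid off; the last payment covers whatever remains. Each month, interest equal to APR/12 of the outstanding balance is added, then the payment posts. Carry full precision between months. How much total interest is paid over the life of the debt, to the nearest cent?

€439.34

Monthly rate r = 9.3%/12 = 0.775% = 0.00775.
Payoff takes n = ⌈−ln(1 − rB₀/P)/ln(1+r)⌉ = ⌈192.281⌉ = 193 payments; the last is €1.34.
Total paid = 192·€4.75 + €1.34 = €913.34.
Total interest = total paid − principal = €913.34 − €474.00 = €439.34.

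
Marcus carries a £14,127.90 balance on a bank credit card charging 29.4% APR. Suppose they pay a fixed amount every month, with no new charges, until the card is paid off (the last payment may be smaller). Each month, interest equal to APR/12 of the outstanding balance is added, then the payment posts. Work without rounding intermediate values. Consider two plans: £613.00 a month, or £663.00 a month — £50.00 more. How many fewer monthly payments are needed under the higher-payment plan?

4 fewer payments

Monthly rate r = 29.4%/12 = 2.45% = 0.0245.
At £613.00/mo: n = ⌈−ln(1 − rB₀/P)/ln(1+r)⌉ = 35 payments (last £220.96); total interest = total paid − £14,127.90 = £6,935.06.
At £663.00/mo: 31 payments (last £334.92); total interest £6,097.02.
Payments saved = 35 − 31 = 4.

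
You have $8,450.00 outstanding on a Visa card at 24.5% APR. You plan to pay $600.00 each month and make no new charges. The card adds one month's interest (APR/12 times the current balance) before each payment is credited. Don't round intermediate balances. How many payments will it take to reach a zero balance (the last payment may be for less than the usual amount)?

Monthly rate r = 24.5%/12 = 2.04167% = 0.0204167.
Recurrence: B ← B·(1+r) − $600.00.
Month 1: interest $172.52; balance after payment $8,022.52.
Month 2: interest $163.79; balance after payment $7,586.31.
Closed form: n = −ln(1 − rB₀/P)/ln(1+r) = −ln(0.71247)/ln(1.02042) ≈ 16.774, so the balance reaches zero during payment 17.

17 payments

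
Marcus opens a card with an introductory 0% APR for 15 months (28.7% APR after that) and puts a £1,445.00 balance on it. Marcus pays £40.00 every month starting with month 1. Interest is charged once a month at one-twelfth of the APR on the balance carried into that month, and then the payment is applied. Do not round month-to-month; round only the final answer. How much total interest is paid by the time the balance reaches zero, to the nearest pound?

£346

Promo months 1–15 at r₀ = 0%/12 = 0; months 16+ at r₁ = 28.7%/12 = 0.0239167.
After month 15 (no interest yet): B = £1,445.00 − 15·£40.00 = £845.00.
Then at r₁ with £40.00/mo: n₂ = −ln(1 − r₁·B/P)/ln(1+r₁) ≈ 29.77 → 30 more payments.
Total paid = 44·£40.00 + £30.99 = £1,790.99; interest = £1,790.99 − £1,445.00 = £345.99.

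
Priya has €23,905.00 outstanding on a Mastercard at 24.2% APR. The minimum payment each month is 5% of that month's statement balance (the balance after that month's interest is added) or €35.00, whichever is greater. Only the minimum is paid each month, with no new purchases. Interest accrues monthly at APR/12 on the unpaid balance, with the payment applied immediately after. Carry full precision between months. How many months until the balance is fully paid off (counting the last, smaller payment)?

139 months

Monthly rate r = 24.2%/12 = 2.01667% = 0.0201667.
While 5% of the post-interest balance exceeds €35.00, each month B ← (B·(1+r))·(1 − 0.05), i.e. B shrinks by the factor (1+r)·0.95 = 0.96916.
This holds for months 1–114. Entering month 115 the balance is €672.18; 5% of the post-interest balance is now below €35.00, so the flat €35.00 minimum applies from here.
From month 115 a fixed €35.00 at rate r clears €672.18 in 25 more payments. Total: 114 + 25 = 139 months.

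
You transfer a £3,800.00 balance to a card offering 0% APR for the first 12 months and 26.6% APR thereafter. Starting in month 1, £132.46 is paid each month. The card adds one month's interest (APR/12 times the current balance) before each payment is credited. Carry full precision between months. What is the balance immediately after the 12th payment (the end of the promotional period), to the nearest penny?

£2,210.48

Promo months 1–12 at r₀ = 0%/12 = 0; months 13+ at r₁ = 26.6%/12 = 0.0221667.
After month 12 (no interest yet): B = £3,800.00 − 12·£132.46 = £2,210.48.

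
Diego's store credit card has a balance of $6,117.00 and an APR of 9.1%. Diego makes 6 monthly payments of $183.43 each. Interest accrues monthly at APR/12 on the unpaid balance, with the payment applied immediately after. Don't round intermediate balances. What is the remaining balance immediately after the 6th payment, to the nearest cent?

Monthly rate r = 9.1%/12 = 0.758333% = 0.00758333.
Each month: B ← B·(1+r) − $183.43.
Month 1: interest $46.39; balance after payment $5,979.96.
Month 2: interest $45.35; balance after payment $5,841.88.
Month 3: interest $44.30; balance after payment $5,702.75.
Month 4: interest $43.25; balance after payment $5,562.56.
Month 5: interest $42.18; balance after payment $5,421.31.
Month 6: interest $41.11; balance after payment $5,279.00.

$5,279.00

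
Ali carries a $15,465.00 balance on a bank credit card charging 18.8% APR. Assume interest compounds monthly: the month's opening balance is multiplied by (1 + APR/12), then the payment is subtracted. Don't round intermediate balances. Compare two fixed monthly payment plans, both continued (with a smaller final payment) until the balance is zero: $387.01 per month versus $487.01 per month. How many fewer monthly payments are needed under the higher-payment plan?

19 fewer payments

Monthly rate r = 18.8%/12 = 1.56667% = 0.0156667.
At $387.01/mo: n = ⌈−ln(1 − rB₀/P)/ln(1+r)⌉ = 64 payments (last $106.83); total interest = total paid − $15,465.00 = $9,023.46.
At $487.01/mo: 45 payments (last $131.08); total interest $6,094.52.
Payments saved = 64 − 45 = 19.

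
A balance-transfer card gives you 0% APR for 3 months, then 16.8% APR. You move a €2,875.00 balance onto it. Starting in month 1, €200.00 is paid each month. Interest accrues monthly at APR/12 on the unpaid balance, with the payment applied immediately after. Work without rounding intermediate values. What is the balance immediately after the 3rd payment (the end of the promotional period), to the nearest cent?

€2,275.00

Promo months 1–3 at r₀ = 0%/12 = 0; months 4+ at r₁ = 16.8%/12 = 0.014.
After month 3 (no interest yet): B = €2,875.00 − 3·€200.00 = €2,275.00.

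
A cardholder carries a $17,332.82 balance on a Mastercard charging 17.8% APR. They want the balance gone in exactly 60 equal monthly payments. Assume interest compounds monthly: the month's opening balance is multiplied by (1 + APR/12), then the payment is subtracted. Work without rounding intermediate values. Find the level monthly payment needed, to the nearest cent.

$438.26

Monthly rate r = 17.8%/12 = 1.48333% = 0.0148333.
Level-payment amortization: P = B₀·r / (1 − (1+r)^(−n)) = 17332.82·0.0148333 / (1 − 1.01483^(−60)).
Denominator 1 − (1+r)^(−60) = 0.586651297.
P = 257.103 / 0.586651297 ≈ 438.26.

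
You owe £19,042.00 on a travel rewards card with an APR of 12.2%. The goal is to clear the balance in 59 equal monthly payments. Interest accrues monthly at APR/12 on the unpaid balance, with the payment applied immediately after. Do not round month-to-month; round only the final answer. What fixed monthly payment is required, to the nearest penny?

Monthly rate r = 12.2%/12 = 1.01667% = 0.0101667.
Level-payment amortization: P = B₀·r / (1 − (1+r)^(−n)) = 19042.00·0.0101667 / (1 − 1.01017^(−59)).
Denominator 1 − (1+r)^(−59) = 0.449431936.
P = 193.594 / 0.449431936 ≈ 430.75.

£430.75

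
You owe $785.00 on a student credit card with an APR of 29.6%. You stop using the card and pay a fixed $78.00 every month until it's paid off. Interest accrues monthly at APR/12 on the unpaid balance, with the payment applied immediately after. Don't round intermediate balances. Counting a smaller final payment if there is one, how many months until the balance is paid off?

Monthly rate r = 29.6%/12 = 2.46667% = 0.0246667.
Recurrence: B ← B·(1+r) − $78.00.
Month 1: interest $19.36; balance after payment $726.36.
Month 2: interest $17.92; balance after payment $666.28.
Closed form: n = −ln(1 − rB₀/P)/ln(1+r) = −ln(0.75175)/ln(1.02467) ≈ 11.710, so the balance reaches zero during payment 12.

12 payments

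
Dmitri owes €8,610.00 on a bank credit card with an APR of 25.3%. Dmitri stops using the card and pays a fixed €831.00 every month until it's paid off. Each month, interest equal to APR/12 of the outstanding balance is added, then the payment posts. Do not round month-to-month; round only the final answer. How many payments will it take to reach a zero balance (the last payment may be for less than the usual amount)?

Monthly rate r = 25.3%/12 = 2.10833% = 0.0210833.
Recurrence: B ← B·(1+r) − €831.00.
Month 1: interest €181.53; balance after payment €7,960.53.
Month 2: interest €167.83; balance after payment €7,297.36.
Closed form: n = −ln(1 − rB₀/P)/ln(1+r) = −ln(0.78156)/ln(1.02108) ≈ 11.813, so the balance reaches zero during payment 12.

12 payments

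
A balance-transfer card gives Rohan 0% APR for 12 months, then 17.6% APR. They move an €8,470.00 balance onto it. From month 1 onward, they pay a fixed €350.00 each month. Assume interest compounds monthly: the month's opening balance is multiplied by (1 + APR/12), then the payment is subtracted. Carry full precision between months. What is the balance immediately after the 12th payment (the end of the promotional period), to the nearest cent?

€4,270.00

Promo months 1–12 at r₀ = 0%/12 = 0; months 13+ at r₁ = 17.6%/12 = 0.0146667.
After month 12 (no interest yet): B = €8,470.00 − 12·€350.00 = €4,270.00.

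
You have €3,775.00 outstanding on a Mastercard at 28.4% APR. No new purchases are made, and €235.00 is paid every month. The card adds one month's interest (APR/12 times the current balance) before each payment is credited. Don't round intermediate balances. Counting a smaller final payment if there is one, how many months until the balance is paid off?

Monthly rate r = 28.4%/12 = 2.36667% = 0.0236667.
Recurrence: B ← B·(1+r) − €235.00.
Month 1: interest €89.34; balance after payment €3,629.34.
Month 2: interest €85.89; balance after payment €3,480.24.
Closed form: n = −ln(1 − rB₀/P)/ln(1+r) = −ln(0.61982)/ln(1.02367) ≈ 20.449, so the balance reaches zero during payment 21.

21 months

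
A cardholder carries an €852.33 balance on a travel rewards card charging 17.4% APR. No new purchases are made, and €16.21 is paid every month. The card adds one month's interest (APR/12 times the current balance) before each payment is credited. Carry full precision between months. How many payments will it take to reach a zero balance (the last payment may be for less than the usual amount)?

100 months

Monthly rate r = 17.4%/12 = 1.45% = 0.0145.
Recurrence: B ← B·(1+r) − €16.21.
Month 1: interest €12.36; balance after payment €848.48.
Month 2: interest €12.30; balance after payment €844.57.
Closed form: n = −ln(1 − rB₀/P)/ln(1+r) = −ln(0.23758)/ln(1.0145) ≈ 99.837, so the balance reaches zero during payment 100.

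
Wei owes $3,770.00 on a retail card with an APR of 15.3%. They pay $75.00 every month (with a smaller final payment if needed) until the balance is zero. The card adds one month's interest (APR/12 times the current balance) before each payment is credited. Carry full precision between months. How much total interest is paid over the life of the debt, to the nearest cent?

$2,292.83

Monthly rate r = 15.3%/12 = 1.275% = 0.01275.
Payoff takes n = ⌈−ln(1 − rB₀/P)/ln(1+r)⌉ = ⌈80.837⌉ = 81 payments; the last is $62.83.
Total paid = 80·$75.00 + $62.83 = $6,062.83.
Total interest = total paid − principal = $6,062.83 − $3,770.00 = $2,292.83.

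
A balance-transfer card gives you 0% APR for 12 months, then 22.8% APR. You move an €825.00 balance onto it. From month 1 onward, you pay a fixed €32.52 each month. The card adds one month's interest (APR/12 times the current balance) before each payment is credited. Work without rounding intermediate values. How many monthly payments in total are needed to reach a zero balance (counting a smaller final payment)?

Promo months 1–12 at r₀ = 0%/12 = 0; months 13+ at r₁ = 22.8%/12 = 0.019.
After month 12 (no interest yet): B = €825.00 − 12·€32.52 = €434.76.
Then at r₁ with €32.52/mo: n₂ = −ln(1 − r₁·B/P)/ln(1+r₁) ≈ 15.57 → 16 more payments.

28 months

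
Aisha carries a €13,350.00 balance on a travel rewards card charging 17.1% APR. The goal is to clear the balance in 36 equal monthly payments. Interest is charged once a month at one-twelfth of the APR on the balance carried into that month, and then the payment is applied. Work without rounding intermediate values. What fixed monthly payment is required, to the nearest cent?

Monthly rate r = 17.1%/12 = 1.425% = 0.01425.
Level-payment amortization: P = B₀·r / (1 − (1+r)^(−n)) = 13350.00·0.01425 / (1 − 1.01425^(−36)).
Denominator 1 − (1+r)^(−36) = 0.399131537.
P = 190.238 / 0.399131537 ≈ 476.63.

€476.63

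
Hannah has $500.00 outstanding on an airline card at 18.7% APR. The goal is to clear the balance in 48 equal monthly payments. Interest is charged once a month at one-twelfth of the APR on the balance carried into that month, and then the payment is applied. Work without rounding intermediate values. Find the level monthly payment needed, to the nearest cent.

Monthly rate r = 18.7%/12 = 1.55833% = 0.0155833.
Level-payment amortization: P = B₀·r / (1 − (1+r)^(−n)) = 500.00·0.0155833 / (1 − 1.01558^(−48)).
Denominator 1 − (1+r)^(−48) = 0.523949664.
P = 7.79167 / 0.523949664 ≈ 14.87.

$14.87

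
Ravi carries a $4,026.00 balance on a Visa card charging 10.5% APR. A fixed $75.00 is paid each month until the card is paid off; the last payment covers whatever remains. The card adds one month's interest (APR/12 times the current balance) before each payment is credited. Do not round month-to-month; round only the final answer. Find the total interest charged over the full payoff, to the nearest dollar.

$1,435

Monthly rate r = 10.5%/12 = 0.875% = 0.00875.
Payoff takes n = ⌈−ln(1 − rB₀/P)/ln(1+r)⌉ = ⌈72.810⌉ = 73 payments; the last is $60.77.
Total paid = 72·$75.00 + $60.77 = $5,460.77.
Total interest = total paid − principal = $5,460.77 − $4,026.00 = $1,434.77.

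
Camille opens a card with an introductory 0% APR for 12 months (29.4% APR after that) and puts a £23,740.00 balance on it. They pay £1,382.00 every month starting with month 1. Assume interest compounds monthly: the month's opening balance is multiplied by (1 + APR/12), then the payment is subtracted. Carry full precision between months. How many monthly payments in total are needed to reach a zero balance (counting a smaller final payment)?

Promo months 1–12 at r₀ = 0%/12 = 0; months 13+ at r₁ = 29.4%/12 = 0.0245.
After month 12 (no interest yet): B = £23,740.00 − 12·£1,382.00 = £7,156.00.
Then at r₁ with £1,382.00/mo: n₂ = −ln(1 − r₁·B/P)/ln(1+r₁) ≈ 5.60 → 6 more payments.

18 payments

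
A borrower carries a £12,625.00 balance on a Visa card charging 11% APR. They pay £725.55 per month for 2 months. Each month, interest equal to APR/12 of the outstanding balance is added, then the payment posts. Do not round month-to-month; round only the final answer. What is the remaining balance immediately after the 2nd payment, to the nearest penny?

Monthly rate r = 11%/12 = 0.916667% = 0.00916667.
Each month: B ← B·(1+r) − £725.55.
Month 1: interest £115.73; balance after payment £12,015.18.
Month 2: interest £110.14; balance after payment £11,399.77.

£11,399.77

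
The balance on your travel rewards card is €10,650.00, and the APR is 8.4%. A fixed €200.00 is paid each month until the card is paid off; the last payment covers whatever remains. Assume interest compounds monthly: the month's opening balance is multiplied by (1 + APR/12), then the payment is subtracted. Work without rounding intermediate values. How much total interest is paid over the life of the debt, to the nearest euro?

€2,723

Monthly rate r = 8.4%/12 = 0.7% = 0.007.
Payoff takes n = ⌈−ln(1 − rB₀/P)/ln(1+r)⌉ = ⌈66.863⌉ = 67 payments; the last is €172.67.
Total paid = 66·€200.00 + €172.67 = €13,372.67.
Total interest = total paid − principal = €13,372.67 − €10,650.00 = €2,722.67.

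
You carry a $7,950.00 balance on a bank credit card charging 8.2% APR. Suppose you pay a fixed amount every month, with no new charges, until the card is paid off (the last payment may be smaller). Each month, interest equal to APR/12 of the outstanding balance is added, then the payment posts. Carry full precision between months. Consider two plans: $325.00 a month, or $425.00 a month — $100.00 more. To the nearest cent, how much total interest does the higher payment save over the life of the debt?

Monthly rate r = 8.2%/12 = 0.683333% = 0.00683333.
At $325.00/mo: n = ⌈−ln(1 − rB₀/P)/ln(1+r)⌉ = 27 payments (last $279.03); total interest = total paid − $7,950.00 = $779.03.
At $425.00/mo: 21 payments (last $35.16); total interest $585.16.
Interest saved = $779.03 − $585.16 = $193.87.

$193.87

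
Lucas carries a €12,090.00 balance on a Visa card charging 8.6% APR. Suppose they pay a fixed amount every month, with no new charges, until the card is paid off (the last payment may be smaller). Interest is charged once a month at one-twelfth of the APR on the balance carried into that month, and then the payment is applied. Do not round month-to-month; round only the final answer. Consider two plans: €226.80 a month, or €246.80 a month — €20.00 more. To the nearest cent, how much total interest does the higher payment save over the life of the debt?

€341.39

Monthly rate r = 8.6%/12 = 0.716667% = 0.00716667.
At €226.80/mo: n = ⌈−ln(1 − rB₀/P)/ln(1+r)⌉ = 68 payments (last €91.20); total interest = total paid − €12,090.00 = €3,196.80.
At €246.80/mo: 61 payments (last €137.41); total interest €2,855.41.
Interest saved = €3,196.80 − €2,855.41 = €341.39.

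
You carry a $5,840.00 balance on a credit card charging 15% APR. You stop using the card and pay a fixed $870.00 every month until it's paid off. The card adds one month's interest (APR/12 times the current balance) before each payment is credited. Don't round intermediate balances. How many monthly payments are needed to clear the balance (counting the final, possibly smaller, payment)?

Monthly rate r = 15%/12 = 1.25% = 0.0125.
Recurrence: B ← B·(1+r) − $870.00.
Month 1: interest $73.00; balance after payment $5,043.00.
Month 2: interest $63.04; balance after payment $4,236.04.
Closed form: n = −ln(1 − rB₀/P)/ln(1+r) = −ln(0.91609)/ln(1.0125) ≈ 7.055, so the balance reaches zero during payment 8.

8 months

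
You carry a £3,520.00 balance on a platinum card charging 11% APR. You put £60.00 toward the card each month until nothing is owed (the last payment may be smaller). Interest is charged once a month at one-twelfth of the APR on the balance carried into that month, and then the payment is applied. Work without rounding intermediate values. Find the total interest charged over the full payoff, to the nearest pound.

£1,554

Monthly rate r = 11%/12 = 0.916667% = 0.00916667.
Payoff takes n = ⌈−ln(1 − rB₀/P)/ln(1+r)⌉ = ⌈84.572⌉ = 85 payments; the last is £34.37.
Total paid = 84·£60.00 + £34.37 = £5,074.37.
Total interest = total paid − principal = £5,074.37 − £3,520.00 = £1,554.37.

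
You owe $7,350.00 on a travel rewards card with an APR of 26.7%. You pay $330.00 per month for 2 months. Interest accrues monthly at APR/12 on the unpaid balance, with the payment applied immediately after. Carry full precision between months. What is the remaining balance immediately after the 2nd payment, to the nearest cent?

$7,013.37

Monthly rate r = 26.7%/12 = 2.225% = 0.02225.
Each month: B ← B·(1+r) − $330.00.
Month 1: interest $163.54; balance after payment $7,183.54.
Month 2: interest $159.83; balance after payment $7,013.37.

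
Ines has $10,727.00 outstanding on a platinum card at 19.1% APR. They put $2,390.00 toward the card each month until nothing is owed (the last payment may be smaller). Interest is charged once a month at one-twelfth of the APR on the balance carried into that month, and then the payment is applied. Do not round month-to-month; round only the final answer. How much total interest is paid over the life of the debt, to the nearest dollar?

$495

Monthly rate r = 19.1%/12 = 1.59167% = 0.0159167.
Payoff takes n = ⌈−ln(1 − rB₀/P)/ln(1+r)⌉ = ⌈4.694⌉ = 5 payments; the last is $1,661.79.
Total paid = 4·$2,390.00 + $1,661.79 = $11,221.79.
Total interest = total paid − principal = $11,221.79 − $10,727.00 = $494.79.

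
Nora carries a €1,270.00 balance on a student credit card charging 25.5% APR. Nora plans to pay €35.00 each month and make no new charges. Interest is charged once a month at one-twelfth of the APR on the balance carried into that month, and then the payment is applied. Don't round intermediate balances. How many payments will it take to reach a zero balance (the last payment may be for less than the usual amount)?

Monthly rate r = 25.5%/12 = 2.125% = 0.02125.
Recurrence: B ← B·(1+r) − €35.00.
Month 1: interest €26.99; balance after payment €1,261.99.
Month 2: interest €26.82; balance after payment €1,253.80.
Closed form: n = −ln(1 − rB₀/P)/ln(1+r) = −ln(0.22893)/ln(1.02125) ≈ 70.116, so the balance reaches zero during payment 71.

71 months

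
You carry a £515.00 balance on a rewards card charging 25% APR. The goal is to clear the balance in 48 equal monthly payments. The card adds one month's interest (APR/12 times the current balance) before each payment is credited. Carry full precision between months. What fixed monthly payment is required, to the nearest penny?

Monthly rate r = 25%/12 = 2.08333% = 0.0208333.
Level-payment amortization: P = B₀·r / (1 − (1+r)^(−n)) = 515.00·0.0208333 / (1 − 1.02083^(−48)).
Denominator 1 − (1+r)^(−48) = 0.628321403.
P = 10.7292 / 0.628321403 ≈ 17.08.

£17.08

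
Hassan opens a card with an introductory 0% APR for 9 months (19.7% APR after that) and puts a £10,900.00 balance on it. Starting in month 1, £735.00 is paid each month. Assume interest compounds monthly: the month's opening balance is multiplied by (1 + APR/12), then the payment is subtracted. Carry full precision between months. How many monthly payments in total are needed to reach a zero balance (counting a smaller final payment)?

16 months

Promo months 1–9 at r₀ = 0%/12 = 0; months 10+ at r₁ = 19.7%/12 = 0.0164167.
After month 9 (no interest yet): B = £10,900.00 − 9·£735.00 = £4,285.00.
Then at r₁ with £735.00/mo: n₂ = −ln(1 − r₁·B/P)/ln(1+r₁) ≈ 6.18 → 7 more payments.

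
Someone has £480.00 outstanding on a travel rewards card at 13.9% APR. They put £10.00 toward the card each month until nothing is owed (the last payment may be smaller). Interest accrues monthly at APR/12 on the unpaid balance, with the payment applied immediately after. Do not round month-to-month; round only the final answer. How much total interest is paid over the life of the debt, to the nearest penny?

Monthly rate r = 13.9%/12 = 1.15833% = 0.0115833.
Payoff takes n = ⌈−ln(1 − rB₀/P)/ln(1+r)⌉ = ⌈70.500⌉ = 71 payments; the last is £5.01.
Total paid = 70·£10.00 + £5.01 = £705.01.
Total interest = total paid − principal = £705.01 − £480.00 = £225.01.

£225.01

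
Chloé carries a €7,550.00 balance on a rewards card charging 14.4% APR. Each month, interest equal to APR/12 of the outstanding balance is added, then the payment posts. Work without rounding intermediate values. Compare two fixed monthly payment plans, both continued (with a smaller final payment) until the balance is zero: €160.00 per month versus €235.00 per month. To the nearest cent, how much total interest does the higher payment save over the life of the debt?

Monthly rate r = 14.4%/12 = 1.2% = 0.012.
At €160.00/mo: n = ⌈−ln(1 − rB₀/P)/ln(1+r)⌉ = 71 payments (last €3.87); total interest = total paid − €7,550.00 = €3,653.87.
At €235.00/mo: 41 payments (last €194.36); total interest €2,044.36.
Interest saved = €3,653.87 − €2,044.36 = €1,609.51.

€1,609.51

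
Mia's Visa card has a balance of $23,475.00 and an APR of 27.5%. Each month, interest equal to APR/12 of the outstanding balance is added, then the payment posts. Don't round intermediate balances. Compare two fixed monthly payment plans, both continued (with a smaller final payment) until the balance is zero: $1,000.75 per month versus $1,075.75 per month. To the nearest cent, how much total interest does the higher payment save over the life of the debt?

Monthly rate r = 27.5%/12 = 2.29167% = 0.0229167.
At $1,000.75/mo: n = ⌈−ln(1 − rB₀/P)/ln(1+r)⌉ = 35 payments (last $39.19); total interest = total paid − $23,475.00 = $10,589.69.
At $1,075.75/mo: 31 payments (last $647.71); total interest $9,445.21.
Interest saved = $10,589.69 − $9,445.21 = $1,144.48.

$1,144.48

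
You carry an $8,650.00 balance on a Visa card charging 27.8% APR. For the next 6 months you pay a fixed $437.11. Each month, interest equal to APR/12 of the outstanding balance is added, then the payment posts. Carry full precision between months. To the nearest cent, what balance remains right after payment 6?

$7,144.84

Monthly rate r = 27.8%/12 = 2.31667% = 0.0231667.
Each month: B ← B·(1+r) − $437.11.
Month 1: interest $200.39; balance after payment $8,413.28.
Month 2: interest $194.91; balance after payment $8,171.08.
Month 3: interest $189.30; balance after payment $7,923.27.
Month 4: interest $183.56; balance after payment $7,669.71.
Month 5: interest $177.68; balance after payment $7,410.28.
Month 6: interest $171.67; balance after payment $7,144.84.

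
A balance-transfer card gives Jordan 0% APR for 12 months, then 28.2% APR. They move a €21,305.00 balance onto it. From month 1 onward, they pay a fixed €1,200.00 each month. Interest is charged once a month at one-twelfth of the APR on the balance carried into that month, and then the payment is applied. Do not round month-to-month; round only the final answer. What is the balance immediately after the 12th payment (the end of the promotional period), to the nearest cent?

€6,905.00

Promo months 1–12 at r₀ = 0%/12 = 0; months 13+ at r₁ = 28.2%/12 = 0.0235.
After month 12 (no interest yet): B = €21,305.00 − 12·€1,200.00 = €6,905.00.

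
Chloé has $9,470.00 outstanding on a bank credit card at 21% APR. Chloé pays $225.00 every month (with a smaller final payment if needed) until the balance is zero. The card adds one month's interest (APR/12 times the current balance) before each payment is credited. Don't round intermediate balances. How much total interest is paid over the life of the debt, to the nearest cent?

$7,830.13

Monthly rate r = 21%/12 = 1.75% = 0.0175.
Payoff takes n = ⌈−ln(1 − rB₀/P)/ln(1+r)⌉ = ⌈76.889⌉ = 77 payments; the last is $200.13.
Total paid = 76·$225.00 + $200.13 = $17,300.13.
Total interest = total paid − principal = $17,300.13 − $9,470.00 = $7,830.13.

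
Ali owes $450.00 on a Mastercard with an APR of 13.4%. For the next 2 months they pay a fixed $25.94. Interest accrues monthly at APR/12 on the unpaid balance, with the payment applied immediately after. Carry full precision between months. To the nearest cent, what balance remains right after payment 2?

Monthly rate r = 13.4%/12 = 1.11667% = 0.0111667.
Each month: B ← B·(1+r) − $25.94.
Month 1: interest $5.03; balance after payment $429.08.
Month 2: interest $4.79; balance after payment $407.94.

$407.94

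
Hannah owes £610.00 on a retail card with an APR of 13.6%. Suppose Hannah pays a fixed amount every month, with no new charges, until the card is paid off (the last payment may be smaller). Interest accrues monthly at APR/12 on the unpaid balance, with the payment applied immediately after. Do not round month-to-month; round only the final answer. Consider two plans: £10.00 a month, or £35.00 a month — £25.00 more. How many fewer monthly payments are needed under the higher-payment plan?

85 fewer payments

Monthly rate r = 13.6%/12 = 1.13333% = 0.0113333.
At £10.00/mo: n = ⌈−ln(1 − rB₀/P)/ln(1+r)⌉ = 105 payments (last £3.08); total interest = total paid − £610.00 = £433.08.
At £35.00/mo: 20 payments (last £18.47); total interest £73.47.
Payments saved = 105 − 20 = 85.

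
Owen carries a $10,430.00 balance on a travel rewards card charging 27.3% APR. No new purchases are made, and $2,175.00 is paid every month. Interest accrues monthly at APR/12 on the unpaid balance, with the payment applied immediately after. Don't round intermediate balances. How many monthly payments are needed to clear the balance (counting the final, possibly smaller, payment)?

6 payments

Monthly rate r = 27.3%/12 = 2.275% = 0.02275.
Recurrence: B ← B·(1+r) − $2,175.00.
Month 1: interest $237.28; balance after payment $8,492.28.
Month 2: interest $193.20; balance after payment $6,510.48.
Month 3: interest $148.11; balance after payment $4,483.60.
Month 4: interest $102.00; balance after payment $2,410.60.
Month 5: interest $54.84; balance after payment $290.44.
Month 6: interest $6.61; balance after payment $0.00.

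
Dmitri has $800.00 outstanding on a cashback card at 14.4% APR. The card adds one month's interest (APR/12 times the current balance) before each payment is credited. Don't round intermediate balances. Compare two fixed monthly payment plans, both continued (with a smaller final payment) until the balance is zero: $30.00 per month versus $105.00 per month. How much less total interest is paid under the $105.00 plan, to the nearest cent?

Monthly rate r = 14.4%/12 = 1.2% = 0.012.
At $30.00/mo: n = ⌈−ln(1 − rB₀/P)/ln(1+r)⌉ = 33 payments (last $9.97); total interest = total paid − $800.00 = $169.97.
At $105.00/mo: 9 payments (last $4.01); total interest $44.01.
Interest saved = $169.97 − $44.01 = $125.96.

$125.96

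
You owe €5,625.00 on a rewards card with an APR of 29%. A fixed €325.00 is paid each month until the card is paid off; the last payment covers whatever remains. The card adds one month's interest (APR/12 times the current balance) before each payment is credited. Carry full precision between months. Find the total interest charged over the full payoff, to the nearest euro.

Monthly rate r = 29%/12 = 2.41667% = 0.0241667.
Payoff takes n = ⌈−ln(1 − rB₀/P)/ln(1+r)⌉ = ⌈22.687⌉ = 23 payments; the last is €224.09.
Total paid = 22·€325.00 + €224.09 = €7,374.09.
Total interest = total paid − principal = €7,374.09 − €5,625.00 = €1,749.09.

€1,749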